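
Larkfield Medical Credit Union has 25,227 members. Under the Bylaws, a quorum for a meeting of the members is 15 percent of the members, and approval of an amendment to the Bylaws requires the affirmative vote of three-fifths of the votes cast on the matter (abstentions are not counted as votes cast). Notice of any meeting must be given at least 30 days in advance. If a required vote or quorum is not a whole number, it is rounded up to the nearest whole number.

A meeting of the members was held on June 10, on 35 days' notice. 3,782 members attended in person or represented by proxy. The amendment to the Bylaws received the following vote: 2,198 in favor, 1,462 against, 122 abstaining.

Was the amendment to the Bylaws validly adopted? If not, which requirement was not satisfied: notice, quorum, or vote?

Invalid — quorum requirement not satisfied.

Notice: 35 days given; 30 required. Satisfied.
Quorum: 15% of 25,227 = 3,784.05, rounded up to 3,785; 3,782 present. Not satisfied.
Vote: requires three-fifths of the votes cast (3,782 − 122 abstaining = 3,660); 3/5 of 3660 = 2196, so 2,196 needed; 2,198 in favor. Satisfied.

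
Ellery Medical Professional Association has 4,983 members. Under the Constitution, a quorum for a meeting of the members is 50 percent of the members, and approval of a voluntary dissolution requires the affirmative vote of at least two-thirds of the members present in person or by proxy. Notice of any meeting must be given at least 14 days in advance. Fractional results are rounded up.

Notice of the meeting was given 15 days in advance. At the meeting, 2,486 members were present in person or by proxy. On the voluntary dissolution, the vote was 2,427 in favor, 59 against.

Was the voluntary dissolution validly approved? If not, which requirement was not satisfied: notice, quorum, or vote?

Invalid — quorum requirement not satisfied.

Notice: 15 days given; 14 required. Satisfied.
Quorum: 50% of 4,983 = 2,491.50, rounded up to 2,492; 2,486 present. Not satisfied.
Vote: requires two-thirds of those present (2,486); 2/3 of 2486 = 1657.33, rounded up to 1658, so 1,658 needed; 2,427 in favor. Satisfied.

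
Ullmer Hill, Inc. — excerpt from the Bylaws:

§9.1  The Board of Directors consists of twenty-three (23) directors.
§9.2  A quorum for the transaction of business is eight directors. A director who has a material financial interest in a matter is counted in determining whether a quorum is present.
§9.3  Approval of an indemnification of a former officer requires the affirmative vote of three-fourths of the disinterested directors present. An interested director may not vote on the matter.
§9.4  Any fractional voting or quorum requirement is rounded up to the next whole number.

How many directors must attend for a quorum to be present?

8

The quorum is fixed at 8.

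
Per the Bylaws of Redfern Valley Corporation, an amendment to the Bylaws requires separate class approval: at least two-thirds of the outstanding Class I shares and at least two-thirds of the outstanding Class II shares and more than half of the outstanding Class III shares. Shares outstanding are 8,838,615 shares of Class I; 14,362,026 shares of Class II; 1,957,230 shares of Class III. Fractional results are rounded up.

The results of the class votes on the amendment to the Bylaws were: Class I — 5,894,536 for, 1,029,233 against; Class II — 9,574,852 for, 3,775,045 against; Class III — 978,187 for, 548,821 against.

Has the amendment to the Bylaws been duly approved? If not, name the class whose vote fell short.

Not approved — the Class III shares did not give the required vote.

Class I: 2/3 of 8838615 = 5892410; 5,892,410 required, 5,894,536 in favor — approved.
Class II: 2/3 of 14362026 = 9574684; 9,574,684 required, 9,574,852 in favor — approved.
Class III: a majority of 1957230 is 978616; 978,616 required, 978,187 in favor — not approved.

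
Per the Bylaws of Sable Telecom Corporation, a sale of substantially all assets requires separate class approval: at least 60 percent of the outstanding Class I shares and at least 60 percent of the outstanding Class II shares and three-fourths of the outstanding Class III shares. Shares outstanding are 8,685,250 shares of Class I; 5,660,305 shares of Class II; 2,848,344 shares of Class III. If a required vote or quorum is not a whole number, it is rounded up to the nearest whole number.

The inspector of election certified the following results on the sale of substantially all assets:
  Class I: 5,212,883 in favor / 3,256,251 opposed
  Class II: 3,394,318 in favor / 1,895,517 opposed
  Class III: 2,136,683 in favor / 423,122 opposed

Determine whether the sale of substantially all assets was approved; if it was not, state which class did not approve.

Not approved — the Class II shares did not give the required vote.

Class I: 3/5 of 8685250 = 5211150; 5,211,150 required, 5,212,883 in favor — approved.
Class II: 3/5 of 5660305 = 3396183; 3,396,183 required, 3,394,318 in favor — not approved.
Class III: 3/4 of 2848344 = 2136258; 2,136,258 required, 2,136,683 in favor — approved.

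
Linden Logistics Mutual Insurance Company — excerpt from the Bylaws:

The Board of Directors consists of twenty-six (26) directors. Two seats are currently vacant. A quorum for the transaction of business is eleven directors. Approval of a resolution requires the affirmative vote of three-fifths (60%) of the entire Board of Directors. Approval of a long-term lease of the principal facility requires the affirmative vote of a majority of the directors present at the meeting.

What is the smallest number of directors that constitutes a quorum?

11

The quorum is fixed at 11.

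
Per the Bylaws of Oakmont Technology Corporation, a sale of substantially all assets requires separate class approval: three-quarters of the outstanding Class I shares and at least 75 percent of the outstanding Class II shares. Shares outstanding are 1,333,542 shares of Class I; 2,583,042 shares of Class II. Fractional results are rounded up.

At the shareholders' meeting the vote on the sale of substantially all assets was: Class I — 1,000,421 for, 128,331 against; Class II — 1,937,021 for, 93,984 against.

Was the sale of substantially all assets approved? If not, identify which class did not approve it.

Not approved — the Class II shares did not give the required vote.

Class I: 3/4 of 1333542 = 1000156.50, rounded up to 1000157; 1,000,157 required, 1,000,421 in favor — approved.
Class II: 3/4 of 2583042 = 1937281.50, rounded up to 1937282; 1,937,282 required, 1,937,021 in favor — not approved.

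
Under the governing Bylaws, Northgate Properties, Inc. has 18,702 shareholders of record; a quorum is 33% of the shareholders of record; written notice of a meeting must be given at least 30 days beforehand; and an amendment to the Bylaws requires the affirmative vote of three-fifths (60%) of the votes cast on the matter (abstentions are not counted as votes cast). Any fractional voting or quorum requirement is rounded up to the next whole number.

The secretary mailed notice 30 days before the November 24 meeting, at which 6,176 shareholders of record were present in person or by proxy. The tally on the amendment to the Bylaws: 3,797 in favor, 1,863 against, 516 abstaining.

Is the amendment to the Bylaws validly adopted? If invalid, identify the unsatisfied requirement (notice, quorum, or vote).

Valid — all requirements satisfied.

Notice: 30 days given; 30 required. Satisfied.
Quorum: 33% of 18,702 = 6,171.66, rounded up to 6,172; 6,176 present. Satisfied.
Vote: requires three-fifths of the votes cast (6,176 − 516 abstaining = 5,660); 3/5 of 5660 = 3396, so 3,396 needed; 3,797 in favor. Satisfied.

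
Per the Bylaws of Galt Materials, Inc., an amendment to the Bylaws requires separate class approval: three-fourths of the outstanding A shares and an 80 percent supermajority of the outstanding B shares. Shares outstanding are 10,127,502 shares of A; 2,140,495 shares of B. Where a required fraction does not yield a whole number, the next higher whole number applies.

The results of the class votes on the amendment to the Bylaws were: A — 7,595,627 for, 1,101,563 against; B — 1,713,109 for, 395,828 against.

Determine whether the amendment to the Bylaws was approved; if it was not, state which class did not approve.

A: 3/4 of 10127502 = 7595626.50, rounded up to 7595627; 7,595,627 required, 7,595,627 in favor — approved.
B: 4/5 of 2140495 = 1712396; 1,712,396 required, 1,713,109 in favor — approved.

Approved — every class gave the required vote.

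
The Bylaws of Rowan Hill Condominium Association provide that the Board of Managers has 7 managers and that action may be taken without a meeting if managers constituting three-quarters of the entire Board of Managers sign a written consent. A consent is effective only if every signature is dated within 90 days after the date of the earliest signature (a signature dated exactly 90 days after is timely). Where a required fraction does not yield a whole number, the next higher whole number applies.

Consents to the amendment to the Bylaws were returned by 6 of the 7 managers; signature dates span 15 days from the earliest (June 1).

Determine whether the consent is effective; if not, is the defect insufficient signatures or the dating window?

Effective — both the signature and dating-window requirements are satisfied.

Signatures required: three-quarters of 7 — 3/4 of 7 = 5.25, rounded up to 6, so 6 needed; 6 signed. Sufficient.
Dating window: the latest signature is 15 days after the earliest; the limit is 90 days. Within the window.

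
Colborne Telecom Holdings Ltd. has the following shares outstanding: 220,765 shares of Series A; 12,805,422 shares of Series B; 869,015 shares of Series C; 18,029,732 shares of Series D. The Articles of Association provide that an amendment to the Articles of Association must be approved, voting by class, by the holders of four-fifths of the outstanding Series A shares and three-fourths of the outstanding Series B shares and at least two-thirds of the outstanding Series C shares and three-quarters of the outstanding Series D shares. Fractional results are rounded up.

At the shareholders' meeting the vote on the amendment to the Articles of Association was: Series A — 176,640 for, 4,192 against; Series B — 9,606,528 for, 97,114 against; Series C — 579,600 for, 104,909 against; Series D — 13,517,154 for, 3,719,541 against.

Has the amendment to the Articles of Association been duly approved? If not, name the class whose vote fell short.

Not approved — the Series D shares did not give the required vote.

Series A: 4/5 of 220765 = 176612; 176,612 required, 176,640 in favor — approved.
Series B: 3/4 of 12805422 = 9604066.50, rounded up to 9604067; 9,604,067 required, 9,606,528 in favor — approved.
Series C: 2/3 of 869015 = 579343.33, rounded up to 579344; 579,344 required, 579,600 in favor — approved.
Series D: 3/4 of 18029732 = 13522299; 13,522,299 required, 13,517,154 in favor — not approved.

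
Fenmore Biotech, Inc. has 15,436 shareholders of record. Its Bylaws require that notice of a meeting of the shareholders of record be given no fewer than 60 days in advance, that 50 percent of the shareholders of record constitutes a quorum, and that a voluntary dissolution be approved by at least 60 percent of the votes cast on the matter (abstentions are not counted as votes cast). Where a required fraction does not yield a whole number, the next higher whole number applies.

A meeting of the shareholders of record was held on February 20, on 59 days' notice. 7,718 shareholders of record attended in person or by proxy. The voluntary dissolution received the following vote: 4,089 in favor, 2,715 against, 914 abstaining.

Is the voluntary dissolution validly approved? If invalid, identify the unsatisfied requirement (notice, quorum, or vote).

Notice: 59 days given; 60 required. Not satisfied.
Quorum: 50% of 15,436 = 7,718; 7,718 present. Satisfied.
Vote: requires three-fifths of the votes cast (7,718 − 914 abstaining = 6,804); 3/5 of 6804 = 4082.40, rounded up to 4083, so 4,083 needed; 4,089 in favor. Satisfied.

Invalid — notice requirement not satisfied.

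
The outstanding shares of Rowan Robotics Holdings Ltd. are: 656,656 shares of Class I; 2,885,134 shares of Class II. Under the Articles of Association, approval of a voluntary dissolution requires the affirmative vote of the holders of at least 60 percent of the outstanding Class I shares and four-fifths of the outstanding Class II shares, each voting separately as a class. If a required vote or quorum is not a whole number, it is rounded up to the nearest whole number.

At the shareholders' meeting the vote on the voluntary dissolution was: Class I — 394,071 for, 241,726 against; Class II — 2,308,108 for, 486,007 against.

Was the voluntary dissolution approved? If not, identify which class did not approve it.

Class I: 3/5 of 656656 = 393993.60, rounded up to 393994; 393,994 required, 394,071 in favor — approved.
Class II: 4/5 of 2885134 = 2308107.20, rounded up to 2308108; 2,308,108 required, 2,308,108 in favor — approved.

Approved — every class gave the required vote.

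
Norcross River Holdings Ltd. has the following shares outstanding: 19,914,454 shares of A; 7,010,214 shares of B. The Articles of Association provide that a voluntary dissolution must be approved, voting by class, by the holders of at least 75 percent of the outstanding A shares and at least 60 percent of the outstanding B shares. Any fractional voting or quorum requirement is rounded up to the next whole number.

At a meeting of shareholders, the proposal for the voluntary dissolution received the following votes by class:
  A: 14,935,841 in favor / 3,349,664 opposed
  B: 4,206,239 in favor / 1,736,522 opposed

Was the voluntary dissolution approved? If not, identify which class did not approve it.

Approved — every class gave the required vote.

A: 3/4 of 19914454 = 14935840.50, rounded up to 14935841; 14,935,841 required, 14,935,841 in favor — approved.
B: 3/5 of 7010214 = 4206128.40, rounded up to 4206129; 4,206,129 required, 4,206,239 in favor — approved.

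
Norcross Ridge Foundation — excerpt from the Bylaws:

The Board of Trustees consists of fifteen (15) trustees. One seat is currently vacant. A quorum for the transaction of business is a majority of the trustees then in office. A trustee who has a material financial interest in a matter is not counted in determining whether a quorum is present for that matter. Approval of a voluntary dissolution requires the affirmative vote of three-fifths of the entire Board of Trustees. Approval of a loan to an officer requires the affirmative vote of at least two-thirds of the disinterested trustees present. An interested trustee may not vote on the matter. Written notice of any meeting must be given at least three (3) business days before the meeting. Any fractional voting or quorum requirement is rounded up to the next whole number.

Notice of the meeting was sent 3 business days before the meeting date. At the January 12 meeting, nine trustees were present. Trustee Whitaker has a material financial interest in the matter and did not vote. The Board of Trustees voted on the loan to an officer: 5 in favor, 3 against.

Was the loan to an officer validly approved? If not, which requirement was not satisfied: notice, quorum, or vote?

Invalid — vote requirement not satisfied.

Notice: 3 business days given; 3 required (3 ≥ 3). Satisfied.
Quorum: 9 present, but the 1 interested trustee does not count, leaving 8. Quorum is 8. Satisfied.
Vote: the loan to an officer requires two-thirds of the disinterested trustees present (9 − 1 = 8). 2/3 of 8 = 5.33, rounded up to 6, so 6 affirmative votes are needed; 5 voted in favor. Not satisfied.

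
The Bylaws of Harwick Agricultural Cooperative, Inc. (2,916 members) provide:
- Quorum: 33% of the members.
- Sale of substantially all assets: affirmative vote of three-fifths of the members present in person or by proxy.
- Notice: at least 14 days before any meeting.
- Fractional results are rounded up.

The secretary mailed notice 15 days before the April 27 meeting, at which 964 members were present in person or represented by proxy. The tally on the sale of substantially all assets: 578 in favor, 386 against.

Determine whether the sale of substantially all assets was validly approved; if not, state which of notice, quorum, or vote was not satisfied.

Notice: 15 days given; 14 required. Satisfied.
Quorum: 33% of 2,916 = 962.28, rounded up to 963; 964 present. Satisfied.
Vote: requires three-fifths of those present (964); 3/5 of 964 = 578.40, rounded up to 579, so 579 needed; 578 in favor. Not satisfied.

Invalid — vote requirement not satisfied.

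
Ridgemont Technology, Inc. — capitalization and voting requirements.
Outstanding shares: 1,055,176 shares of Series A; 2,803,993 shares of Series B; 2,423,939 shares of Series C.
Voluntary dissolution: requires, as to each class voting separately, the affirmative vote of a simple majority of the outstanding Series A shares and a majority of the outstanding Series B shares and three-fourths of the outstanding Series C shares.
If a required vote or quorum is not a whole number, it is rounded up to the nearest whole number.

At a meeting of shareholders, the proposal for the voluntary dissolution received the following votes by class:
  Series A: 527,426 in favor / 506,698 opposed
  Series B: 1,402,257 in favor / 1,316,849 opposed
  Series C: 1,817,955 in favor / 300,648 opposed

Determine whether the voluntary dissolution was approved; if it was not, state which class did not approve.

Series A: a majority of 1055176 is 527589; 527,589 required, 527,426 in favor — not approved.
Series B: a majority of 2803993 is 1401997; 1,401,997 required, 1,402,257 in favor — approved.
Series C: 3/4 of 2423939 = 1817954.25, rounded up to 1817955; 1,817,955 required, 1,817,955 in favor — approved.

Not approved — the Series A shares did not give the required vote.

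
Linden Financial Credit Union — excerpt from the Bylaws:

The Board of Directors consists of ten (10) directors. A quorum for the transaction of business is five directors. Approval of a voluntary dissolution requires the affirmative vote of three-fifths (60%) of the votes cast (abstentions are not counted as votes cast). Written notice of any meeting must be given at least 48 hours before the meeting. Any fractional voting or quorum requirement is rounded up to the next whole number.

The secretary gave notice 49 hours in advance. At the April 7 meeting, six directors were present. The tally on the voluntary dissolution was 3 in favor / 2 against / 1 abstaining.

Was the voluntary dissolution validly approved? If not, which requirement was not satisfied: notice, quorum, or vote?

Notice: 49 hours given; 48 required (49 ≥ 48). Satisfied.
Quorum: 6 present; quorum is 5. Satisfied.
Vote: the voluntary dissolution requires three-fifths of the votes cast (6 present − 1 abstaining = 5). 3/5 of 5 = 3, so 3 affirmative votes are needed; 3 voted in favor. Satisfied.

Valid — all requirements satisfied.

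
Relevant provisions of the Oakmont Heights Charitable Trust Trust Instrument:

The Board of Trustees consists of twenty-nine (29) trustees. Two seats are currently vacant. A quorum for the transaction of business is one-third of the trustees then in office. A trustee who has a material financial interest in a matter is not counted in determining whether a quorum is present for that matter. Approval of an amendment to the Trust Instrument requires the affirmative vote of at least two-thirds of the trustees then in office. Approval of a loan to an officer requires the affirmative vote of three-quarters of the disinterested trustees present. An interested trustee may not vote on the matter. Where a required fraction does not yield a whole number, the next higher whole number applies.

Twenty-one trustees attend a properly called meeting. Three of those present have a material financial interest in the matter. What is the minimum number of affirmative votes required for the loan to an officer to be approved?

The loan to an officer requires three-fourths of the disinterested trustees present (21 − 3 = 18).
3/4 of 18 = 13.50, rounded up to 14.

14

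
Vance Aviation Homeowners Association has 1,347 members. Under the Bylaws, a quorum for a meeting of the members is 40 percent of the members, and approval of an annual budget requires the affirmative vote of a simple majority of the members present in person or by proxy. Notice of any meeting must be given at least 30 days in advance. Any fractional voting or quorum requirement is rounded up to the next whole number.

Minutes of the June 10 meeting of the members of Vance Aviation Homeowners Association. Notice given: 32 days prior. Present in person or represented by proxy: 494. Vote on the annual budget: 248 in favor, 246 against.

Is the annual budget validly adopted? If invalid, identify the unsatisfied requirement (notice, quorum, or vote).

Notice: 32 days given; 30 required. Satisfied.
Quorum: 40% of 1,347 = 538.80, rounded up to 539; 494 present. Not satisfied.
Vote: requires a majority of those present (494); a majority of 494 is 248, so 248 needed; 248 in favor. Satisfied.

Invalid — quorum requirement not satisfied.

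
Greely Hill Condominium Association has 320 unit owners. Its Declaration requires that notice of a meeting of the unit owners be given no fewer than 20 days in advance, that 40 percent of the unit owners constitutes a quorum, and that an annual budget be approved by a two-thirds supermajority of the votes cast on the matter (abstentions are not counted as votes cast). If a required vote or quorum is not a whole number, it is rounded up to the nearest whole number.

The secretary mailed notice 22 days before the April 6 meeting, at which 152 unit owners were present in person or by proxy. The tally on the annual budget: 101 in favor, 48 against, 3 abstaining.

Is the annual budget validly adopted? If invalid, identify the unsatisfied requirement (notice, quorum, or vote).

Notice: 22 days given; 20 required. Satisfied.
Quorum: 40% of 320 = 128; 152 present. Satisfied.
Vote: requires two-thirds of the votes cast (152 − 3 abstaining = 149); 2/3 of 149 = 99.33, rounded up to 100, so 100 needed; 101 in favor. Satisfied.

Valid — all requirements satisfied.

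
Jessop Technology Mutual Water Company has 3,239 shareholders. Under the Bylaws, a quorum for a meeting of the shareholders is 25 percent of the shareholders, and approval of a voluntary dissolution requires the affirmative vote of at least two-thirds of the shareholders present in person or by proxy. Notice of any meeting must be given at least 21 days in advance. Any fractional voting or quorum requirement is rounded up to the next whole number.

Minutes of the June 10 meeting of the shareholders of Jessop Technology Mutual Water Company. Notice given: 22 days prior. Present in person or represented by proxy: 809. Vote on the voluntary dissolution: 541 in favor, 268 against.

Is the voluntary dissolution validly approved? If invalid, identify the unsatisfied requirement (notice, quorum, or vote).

Invalid — quorum requirement not satisfied.

Notice: 22 days given; 21 required. Satisfied.
Quorum: 25% of 3,239 = 809.75, rounded up to 810; 809 present. Not satisfied.
Vote: requires two-thirds of those present (809); 2/3 of 809 = 539.33, rounded up to 540, so 540 needed; 541 in favor. Satisfied.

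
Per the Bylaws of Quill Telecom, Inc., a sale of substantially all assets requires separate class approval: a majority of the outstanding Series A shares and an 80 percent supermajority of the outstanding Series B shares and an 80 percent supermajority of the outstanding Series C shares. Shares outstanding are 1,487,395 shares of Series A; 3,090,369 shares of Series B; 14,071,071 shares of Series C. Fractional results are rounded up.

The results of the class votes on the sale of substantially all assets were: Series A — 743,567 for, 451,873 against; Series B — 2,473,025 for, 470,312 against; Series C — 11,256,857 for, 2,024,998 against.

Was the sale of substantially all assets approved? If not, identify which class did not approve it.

Series A: a majority of 1487395 is 743698; 743,698 required, 743,567 in favor — not approved.
Series B: 4/5 of 3090369 = 2472295.20, rounded up to 2472296; 2,472,296 required, 2,473,025 in favor — approved.
Series C: 4/5 of 14071071 = 11256856.80, rounded up to 11256857; 11,256,857 required, 11,256,857 in favor — approved.

Not approved — the Series A shares did not give the required vote.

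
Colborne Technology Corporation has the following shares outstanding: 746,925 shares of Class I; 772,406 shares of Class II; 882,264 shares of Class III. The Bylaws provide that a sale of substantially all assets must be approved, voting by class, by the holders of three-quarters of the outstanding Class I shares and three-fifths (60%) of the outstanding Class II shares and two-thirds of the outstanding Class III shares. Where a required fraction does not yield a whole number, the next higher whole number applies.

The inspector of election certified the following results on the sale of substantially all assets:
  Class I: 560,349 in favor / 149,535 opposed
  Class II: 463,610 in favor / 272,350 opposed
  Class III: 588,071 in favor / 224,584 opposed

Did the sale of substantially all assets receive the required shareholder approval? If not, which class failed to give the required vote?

Class I: 3/4 of 746925 = 560193.75, rounded up to 560194; 560,194 required, 560,349 in favor — approved.
Class II: 3/5 of 772406 = 463443.60, rounded up to 463444; 463,444 required, 463,610 in favor — approved.
Class III: 2/3 of 882264 = 588176; 588,176 required, 588,071 in favor — not approved.

Not approved — the Class III shares did not give the required vote.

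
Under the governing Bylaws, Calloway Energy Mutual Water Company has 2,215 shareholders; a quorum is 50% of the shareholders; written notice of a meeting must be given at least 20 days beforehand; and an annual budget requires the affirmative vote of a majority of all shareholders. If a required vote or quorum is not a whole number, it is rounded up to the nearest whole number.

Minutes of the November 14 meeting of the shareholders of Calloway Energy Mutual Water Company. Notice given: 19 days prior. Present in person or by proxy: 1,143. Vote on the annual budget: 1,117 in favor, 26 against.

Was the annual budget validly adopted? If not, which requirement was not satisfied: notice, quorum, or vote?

Invalid — notice requirement not satisfied.

Notice: 19 days given; 20 required. Not satisfied.
Quorum: 50% of 2,215 = 1,107.50, rounded up to 1,108; 1,143 present. Satisfied.
Vote: requires a majority of all shareholders (2,215); a majority of 2215 is 1108, so 1,108 needed; 1,117 in favor. Satisfied.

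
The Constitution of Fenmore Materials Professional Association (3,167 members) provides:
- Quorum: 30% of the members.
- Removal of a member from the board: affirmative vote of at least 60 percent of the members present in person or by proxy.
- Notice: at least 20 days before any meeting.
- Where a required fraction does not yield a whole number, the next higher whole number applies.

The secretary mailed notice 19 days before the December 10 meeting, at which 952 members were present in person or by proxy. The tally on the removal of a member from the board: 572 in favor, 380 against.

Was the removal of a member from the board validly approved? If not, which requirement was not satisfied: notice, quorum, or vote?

Notice: 19 days given; 20 required. Not satisfied.
Quorum: 30% of 3,167 = 950.10, rounded up to 951; 952 present. Satisfied.
Vote: requires three-fifths of those present (952); 3/5 of 952 = 571.20, rounded up to 572, so 572 needed; 572 in favor. Satisfied.

Invalid — notice requirement not satisfied.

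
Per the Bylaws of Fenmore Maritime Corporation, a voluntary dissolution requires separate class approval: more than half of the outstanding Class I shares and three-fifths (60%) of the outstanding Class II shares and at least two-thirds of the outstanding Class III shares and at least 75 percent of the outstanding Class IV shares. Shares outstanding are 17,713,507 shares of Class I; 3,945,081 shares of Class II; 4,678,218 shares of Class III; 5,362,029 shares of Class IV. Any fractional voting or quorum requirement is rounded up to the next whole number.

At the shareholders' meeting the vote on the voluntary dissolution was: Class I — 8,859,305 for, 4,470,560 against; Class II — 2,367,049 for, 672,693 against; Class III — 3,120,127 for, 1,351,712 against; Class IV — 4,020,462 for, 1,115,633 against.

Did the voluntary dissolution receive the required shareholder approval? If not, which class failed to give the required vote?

Not approved — the Class IV shares did not give the required vote.

Class I: a majority of 17713507 is 8856754; 8,856,754 required, 8,859,305 in favor — approved.
Class II: 3/5 of 3945081 = 2367048.60, rounded up to 2367049; 2,367,049 required, 2,367,049 in favor — approved.
Class III: 2/3 of 4678218 = 3118812; 3,118,812 required, 3,120,127 in favor — approved.
Class IV: 3/4 of 5362029 = 4021521.75, rounded up to 4021522; 4,021,522 required, 4,020,462 in favor — not approved.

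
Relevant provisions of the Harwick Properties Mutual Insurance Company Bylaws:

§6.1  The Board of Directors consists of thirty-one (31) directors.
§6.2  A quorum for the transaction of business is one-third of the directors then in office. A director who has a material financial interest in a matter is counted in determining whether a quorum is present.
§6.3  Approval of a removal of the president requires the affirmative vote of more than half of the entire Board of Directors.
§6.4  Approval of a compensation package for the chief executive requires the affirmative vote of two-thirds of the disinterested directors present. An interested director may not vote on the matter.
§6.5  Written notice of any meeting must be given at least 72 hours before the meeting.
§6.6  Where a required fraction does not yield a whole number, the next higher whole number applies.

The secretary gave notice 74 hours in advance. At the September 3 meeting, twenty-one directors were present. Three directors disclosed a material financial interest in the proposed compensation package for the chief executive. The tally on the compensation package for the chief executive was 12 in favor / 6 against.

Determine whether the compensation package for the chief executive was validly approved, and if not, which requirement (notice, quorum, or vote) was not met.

Notice: 74 hours given; 72 required (74 ≥ 72). Satisfied.
Quorum: 21 present (interested directors count toward quorum); quorum is 11. Satisfied.
Vote: the compensation package for the chief executive requires two-thirds of the disinterested directors present (21 − 3 = 18). 2/3 of 18 = 12, so 12 affirmative votes are needed; 12 voted in favor. Satisfied.

Valid — all requirements satisfied.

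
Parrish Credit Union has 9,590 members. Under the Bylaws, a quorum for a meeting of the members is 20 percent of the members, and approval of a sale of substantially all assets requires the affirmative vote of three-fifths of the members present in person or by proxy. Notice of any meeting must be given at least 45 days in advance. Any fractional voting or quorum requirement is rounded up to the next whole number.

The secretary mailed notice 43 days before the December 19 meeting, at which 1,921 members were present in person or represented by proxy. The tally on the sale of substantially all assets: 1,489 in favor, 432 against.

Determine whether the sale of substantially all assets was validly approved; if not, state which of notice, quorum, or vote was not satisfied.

Notice: 43 days given; 45 required. Not satisfied.
Quorum: 20% of 9,590 = 1,918; 1,921 present. Satisfied.
Vote: requires three-fifths of those present (1,921); 3/5 of 1921 = 1152.60, rounded up to 1153, so 1,153 needed; 1,489 in favor. Satisfied.

Invalid — notice requirement not satisfied.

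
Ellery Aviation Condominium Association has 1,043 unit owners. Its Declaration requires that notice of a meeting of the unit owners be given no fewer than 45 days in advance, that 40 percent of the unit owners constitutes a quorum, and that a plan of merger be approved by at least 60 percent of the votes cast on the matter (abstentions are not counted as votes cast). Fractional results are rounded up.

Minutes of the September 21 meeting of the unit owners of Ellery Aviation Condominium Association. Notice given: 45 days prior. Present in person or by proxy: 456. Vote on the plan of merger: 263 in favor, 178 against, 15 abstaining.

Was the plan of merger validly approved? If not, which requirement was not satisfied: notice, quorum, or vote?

Notice: 45 days given; 45 required. Satisfied.
Quorum: 40% of 1,043 = 417.20, rounded up to 418; 456 present. Satisfied.
Vote: requires three-fifths of the votes cast (456 − 15 abstaining = 441); 3/5 of 441 = 264.60, rounded up to 265, so 265 needed; 263 in favor. Not satisfied.

Invalid — vote requirement not satisfied.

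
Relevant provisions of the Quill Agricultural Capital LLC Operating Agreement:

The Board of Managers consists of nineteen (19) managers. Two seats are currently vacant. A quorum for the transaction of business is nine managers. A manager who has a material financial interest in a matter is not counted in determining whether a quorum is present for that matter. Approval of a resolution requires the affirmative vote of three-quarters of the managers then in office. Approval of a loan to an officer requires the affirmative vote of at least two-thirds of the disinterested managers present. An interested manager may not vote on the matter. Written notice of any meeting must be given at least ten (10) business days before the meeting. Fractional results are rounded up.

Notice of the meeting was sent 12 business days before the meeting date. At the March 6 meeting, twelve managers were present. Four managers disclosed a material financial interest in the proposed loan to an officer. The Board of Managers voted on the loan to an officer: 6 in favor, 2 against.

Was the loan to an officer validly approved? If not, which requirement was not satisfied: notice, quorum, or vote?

Invalid — quorum requirement not satisfied.

Notice: 12 business days given; 10 required (12 ≥ 10). Satisfied.
Quorum: 12 present, but the 4 interested managers do not count, leaving 8. Quorum is 9. Not satisfied.
Vote: the loan to an officer requires two-thirds of the disinterested managers present (12 − 4 = 8). 2/3 of 8 = 5.33, rounded up to 6, so 6 affirmative votes are needed; 6 voted in favor. Satisfied. (Moot — without a quorum no business can be validly transacted.)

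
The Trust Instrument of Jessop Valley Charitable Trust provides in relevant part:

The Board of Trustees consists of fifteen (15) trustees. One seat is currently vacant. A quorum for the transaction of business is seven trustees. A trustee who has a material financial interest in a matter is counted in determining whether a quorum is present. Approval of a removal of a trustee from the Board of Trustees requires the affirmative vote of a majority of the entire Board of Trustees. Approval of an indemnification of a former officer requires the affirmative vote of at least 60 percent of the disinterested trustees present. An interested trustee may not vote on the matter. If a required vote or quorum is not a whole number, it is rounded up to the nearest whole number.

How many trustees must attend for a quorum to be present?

7

The quorum is fixed at 7.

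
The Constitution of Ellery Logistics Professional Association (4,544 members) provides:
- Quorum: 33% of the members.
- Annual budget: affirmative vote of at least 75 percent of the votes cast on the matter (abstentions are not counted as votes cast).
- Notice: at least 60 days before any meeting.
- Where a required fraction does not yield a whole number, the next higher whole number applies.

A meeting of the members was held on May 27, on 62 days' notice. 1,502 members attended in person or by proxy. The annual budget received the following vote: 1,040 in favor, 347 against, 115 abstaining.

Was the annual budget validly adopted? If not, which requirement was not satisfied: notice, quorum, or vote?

Invalid — vote requirement not satisfied.

Notice: 62 days given; 60 required. Satisfied.
Quorum: 33% of 4,544 = 1,499.52, rounded up to 1,500; 1,502 present. Satisfied.
Vote: requires three-fourths of the votes cast (1,502 − 115 abstaining = 1,387); 3/4 of 1387 = 1040.25, rounded up to 1041, so 1,041 needed; 1,040 in favor. Not satisfied.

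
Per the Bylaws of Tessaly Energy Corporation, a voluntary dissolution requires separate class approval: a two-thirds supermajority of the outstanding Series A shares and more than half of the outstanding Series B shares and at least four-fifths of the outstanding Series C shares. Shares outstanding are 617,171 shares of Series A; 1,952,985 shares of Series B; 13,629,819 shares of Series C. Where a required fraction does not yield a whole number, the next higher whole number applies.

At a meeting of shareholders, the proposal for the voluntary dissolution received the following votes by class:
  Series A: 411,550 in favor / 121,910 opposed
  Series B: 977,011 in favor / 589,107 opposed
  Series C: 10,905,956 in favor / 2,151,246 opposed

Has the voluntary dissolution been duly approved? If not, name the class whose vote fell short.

Series A: 2/3 of 617171 = 411447.33, rounded up to 411448; 411,448 required, 411,550 in favor — approved.
Series B: a majority of 1952985 is 976493; 976,493 required, 977,011 in favor — approved.
Series C: 4/5 of 13629819 = 10903855.20, rounded up to 10903856; 10,903,856 required, 10,905,956 in favor — approved.

Approved — every class gave the required vote.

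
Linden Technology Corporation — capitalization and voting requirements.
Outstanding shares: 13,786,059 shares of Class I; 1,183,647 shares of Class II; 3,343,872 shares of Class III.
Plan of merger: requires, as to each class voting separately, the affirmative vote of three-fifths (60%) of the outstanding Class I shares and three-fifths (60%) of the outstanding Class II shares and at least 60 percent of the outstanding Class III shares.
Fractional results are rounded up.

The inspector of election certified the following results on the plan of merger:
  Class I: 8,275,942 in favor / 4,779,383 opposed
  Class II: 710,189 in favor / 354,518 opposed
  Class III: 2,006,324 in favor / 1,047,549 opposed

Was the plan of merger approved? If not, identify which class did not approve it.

Class I: 3/5 of 13786059 = 8271635.40, rounded up to 8271636; 8,271,636 required, 8,275,942 in favor — approved.
Class II: 3/5 of 1183647 = 710188.20, rounded up to 710189; 710,189 required, 710,189 in favor — approved.
Class III: 3/5 of 3343872 = 2006323.20, rounded up to 2006324; 2,006,324 required, 2,006,324 in favor — approved.

Approved — every class gave the required vote.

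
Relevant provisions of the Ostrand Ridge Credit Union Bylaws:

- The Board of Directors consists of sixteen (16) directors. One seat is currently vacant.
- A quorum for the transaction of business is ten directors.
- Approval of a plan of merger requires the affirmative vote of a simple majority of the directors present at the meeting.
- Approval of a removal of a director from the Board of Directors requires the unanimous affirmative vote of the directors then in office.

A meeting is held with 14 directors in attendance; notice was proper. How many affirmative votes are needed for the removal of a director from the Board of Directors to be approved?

The removal of a director from the Board of Directors requires the unanimous vote of the directors then in office (15).
Unanimous means all 15.
(Only 14 can vote, so the removal of a director from the Board of Directors cannot pass at this meeting, but the required vote is still 15.)

15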